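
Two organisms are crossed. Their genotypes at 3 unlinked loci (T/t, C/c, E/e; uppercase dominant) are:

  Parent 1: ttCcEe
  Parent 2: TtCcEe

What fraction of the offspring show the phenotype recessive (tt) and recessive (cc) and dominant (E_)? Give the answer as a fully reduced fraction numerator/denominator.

P(tt cc E_) = 3/32

ttCcEe gametes: tCE×2, tCe×2, tcE×2, tce×2
TtCcEe gametes: TCE×1, TCe×1, TcE×1, Tce×1, tCE×1, tCe×1, tcE×1, tce×1
ttCcEe×TtCcEe grid (8·8=64): TtCCEE=2 TtCCEe=4 TtCCee=2 TtCcEE=4 TtCcEe=8 TtCcee=4 TtccEE=2 TtccEe=4 Ttccee=2 ttCCEE=2 ttCCEe=4 ttCCee=2 ttCcEE=4 ttCcEe=8 ttCcee=4 ttccEE=2 ttccEe=4 ttccee=2
tt cc E_ hits 6/64; gcd=2; 6÷2/64÷2 = 3/32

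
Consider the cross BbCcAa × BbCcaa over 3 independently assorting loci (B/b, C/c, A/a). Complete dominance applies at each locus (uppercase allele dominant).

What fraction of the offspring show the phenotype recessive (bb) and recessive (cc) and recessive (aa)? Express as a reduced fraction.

P(bb cc aa) = 1/32

BbCcAa gametes: BCA×1, BCa×1, BcA×1, Bca×1, bCA×1, bCa×1, bcA×1, bca×1
BbCcaa gametes: BCa×2, Bca×2, bCa×2, bca×2
BbCcAa×BbCcaa grid (8·8=64): BBCCAa=2 BBCCaa=2 BBCcAa=4 BBCcaa=4 BBccAa=2 BBccaa=2 BbCCAa=4 BbCCaa=4 BbCcAa=8 BbCcaa=8 BbccAa=4 Bbccaa=4 bbCCAa=2 bbCCaa=2 bbCcAa=4 bbCcaa=4 bbccAa=2 bbccaa=2
bb cc aa hits 2/64; gcd=2; 2÷2/64÷2 = 1/32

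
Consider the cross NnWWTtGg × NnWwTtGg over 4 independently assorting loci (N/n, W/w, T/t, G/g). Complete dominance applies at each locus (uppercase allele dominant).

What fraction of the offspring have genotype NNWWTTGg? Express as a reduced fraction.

NnWWTtGg gametes: NWTG×2, NWTg×2, NWtG×2, NWtg×2, nWTG×2, nWTg×2, nWtG×2, nWtg×2
NnWwTtGg gametes: NWTG×1, NWTg×1, NWtG×1, NWtg×1, NwTG×1, NwTg×1, NwtG×1, Nwtg×1, nWTG×1, nWTg×1, nWtG×1, nWtg×1, nwTG×1, nwTg×1, nwtG×1, nwtg×1
NnWWTtGg×NnWwTtGg grid (16·16=256): NNWWTTGG=2 NNWWTTGg=4 NNWWTTgg=2 NNWWTtGG=4 NNWWTtGg=8 NNWWTtgg=4 NNWWttGG=2 NNWWttGg=4 NNWWttgg=2 NNWwTTGG=2 NNWwTTGg=4 NNWwTTgg=2 NNWwTtGG=4 NNWwTtGg=8 NNWwTtgg=4 NNWwttGG=2 NNWwttGg=4 NNWwttgg=2 NnWWTTGG=4 NnWWTTGg=8 NnWWTTgg=4 NnWWTtGG=8 NnWWTtGg=16 NnWWTtgg=8 NnWWttGG=4 NnWWttGg=8 NnWWttgg=4 NnWwTTGG=4 NnWwTTGg=8 NnWwTTgg=4 NnWwTtGG=8 NnWwTtGg=16 NnWwTtgg=8 NnWwttGG=4 NnWwttGg=8 NnWwttgg=4 nnWWTTGG=2 nnWWTTGg=4 nnWWTTgg=2 nnWWTtGG=4 nnWWTtGg=8 nnWWTtgg=4 nnWWttGG=2 nnWWttGg=4 nnWWttgg=2 nnWwTTGG=2 nnWwTTGg=4 nnWwTTgg=2 nnWwTtGG=4 nnWwTtGg=8 nnWwTtgg=4 nnWwttGG=2 nnWwttGg=4 nnWwttgg=2
NNWWTTGg hits 4/256; gcd=4; 4÷4/256÷4 = 1/64

P(NNWWTTGg) = 1/64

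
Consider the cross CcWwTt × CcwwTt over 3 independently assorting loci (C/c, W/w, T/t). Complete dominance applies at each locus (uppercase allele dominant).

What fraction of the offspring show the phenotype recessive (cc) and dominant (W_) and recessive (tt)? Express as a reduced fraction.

CcWwTt gametes: CWT×1, CWt×1, CwT×1, Cwt×1, cWT×1, cWt×1, cwT×1, cwt×1
CcwwTt gametes: CwT×2, Cwt×2, cwT×2, cwt×2
CcWwTt×CcwwTt grid (8·8=64): CCWwTT=2 CCWwTt=4 CCWwtt=2 CCwwTT=2 CCwwTt=4 CCwwtt=2 CcWwTT=4 CcWwTt=8 CcWwtt=4 CcwwTT=4 CcwwTt=8 Ccwwtt=4 ccWwTT=2 ccWwTt=4 ccWwtt=2 ccwwTT=2 ccwwTt=4 ccwwtt=2
cc W_ tt hits 2/64; gcd=2; 2÷2/64÷2 = 1/32

P(cc W_ tt) = 1/32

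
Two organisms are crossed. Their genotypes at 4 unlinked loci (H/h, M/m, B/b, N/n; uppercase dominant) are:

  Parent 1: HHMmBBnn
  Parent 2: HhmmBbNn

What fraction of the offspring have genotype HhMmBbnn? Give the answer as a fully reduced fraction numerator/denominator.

P(HhMmBbnn) = 1/16

HHMmBBnn gametes: HMBn×8, HmBn×8
HhmmBbNn gametes: HmBN×2, HmBn×2, HmbN×2, Hmbn×2, hmBN×2, hmBn×2, hmbN×2, hmbn×2
HHMmBBnn×HhmmBbNn grid (16·16=256): HHMmBBNn=16 HHMmBBnn=16 HHMmBbNn=16 HHMmBbnn=16 HHmmBBNn=16 HHmmBBnn=16 HHmmBbNn=16 HHmmBbnn=16 HhMmBBNn=16 HhMmBBnn=16 HhMmBbNn=16 HhMmBbnn=16 HhmmBBNn=16 HhmmBBnn=16 HhmmBbNn=16 HhmmBbnn=16
HhMmBbnn hits 16/256; gcd=16; 16÷16/256÷16 = 1/16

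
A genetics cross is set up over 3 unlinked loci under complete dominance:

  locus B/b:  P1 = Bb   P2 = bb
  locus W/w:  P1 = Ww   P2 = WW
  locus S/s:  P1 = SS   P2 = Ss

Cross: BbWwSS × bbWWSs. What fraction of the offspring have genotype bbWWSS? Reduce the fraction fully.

BbWwSS gametes: BWS×2, BwS×2, bWS×2, bwS×2
bbWWSs gametes: bWS×4, bWs×4
BbWwSS×bbWWSs grid (8·8=64): BbWWSS=8 BbWWSs=8 BbWwSS=8 BbWwSs=8 bbWWSS=8 bbWWSs=8 bbWwSS=8 bbWwSs=8
bbWWSS hits 8/64; gcd=8; 8÷8/64÷8 = 1/8

P(bbWWSS) = 1/8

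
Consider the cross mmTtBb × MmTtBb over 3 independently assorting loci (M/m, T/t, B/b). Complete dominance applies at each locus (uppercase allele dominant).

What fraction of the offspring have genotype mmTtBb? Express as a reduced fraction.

mmTtBb gametes: mTB×2, mTb×2, mtB×2, mtb×2
MmTtBb gametes: MTB×1, MTb×1, MtB×1, Mtb×1, mTB×1, mTb×1, mtB×1, mtb×1
mmTtBb×MmTtBb grid (8·8=64): MmTTBB=2 MmTTBb=4 MmTTbb=2 MmTtBB=4 MmTtBb=8 MmTtbb=4 MmttBB=2 MmttBb=4 Mmttbb=2 mmTTBB=2 mmTTBb=4 mmTTbb=2 mmTtBB=4 mmTtBb=8 mmTtbb=4 mmttBB=2 mmttBb=4 mmttbb=2
mmTtBb hits 8/64; gcd=8; 8÷8/64÷8 = 1/8

P(mmTtBb) = 1/8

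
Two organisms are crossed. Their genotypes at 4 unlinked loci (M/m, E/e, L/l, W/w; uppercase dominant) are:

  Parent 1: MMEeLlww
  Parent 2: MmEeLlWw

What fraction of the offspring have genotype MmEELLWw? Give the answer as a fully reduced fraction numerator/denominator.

P(MmEELLWw) = 1/64

MMEeLlww gametes: MELw×4, MElw×4, MeLw×4, Melw×4
MmEeLlWw gametes: MELW×1, MELw×1, MElW×1, MElw×1, MeLW×1, MeLw×1, MelW×1, Melw×1, mELW×1, mELw×1, mElW×1, mElw×1, meLW×1, meLw×1, melW×1, melw×1
MMEeLlww×MmEeLlWw grid (16·16=256): MMEELLWw=4 MMEELLww=4 MMEELlWw=8 MMEELlww=8 MMEEllWw=4 MMEEllww=4 MMEeLLWw=8 MMEeLLww=8 MMEeLlWw=16 MMEeLlww=16 MMEellWw=8 MMEellww=8 MMeeLLWw=4 MMeeLLww=4 MMeeLlWw=8 MMeeLlww=8 MMeellWw=4 MMeellww=4 MmEELLWw=4 MmEELLww=4 MmEELlWw=8 MmEELlww=8 MmEEllWw=4 MmEEllww=4 MmEeLLWw=8 MmEeLLww=8 MmEeLlWw=16 MmEeLlww=16 MmEellWw=8 MmEellww=8 MmeeLLWw=4 MmeeLLww=4 MmeeLlWw=8 MmeeLlww=8 MmeellWw=4 Mmeellww=4
MmEELLWw hits 4/256; gcd=4; 4÷4/256÷4 = 1/64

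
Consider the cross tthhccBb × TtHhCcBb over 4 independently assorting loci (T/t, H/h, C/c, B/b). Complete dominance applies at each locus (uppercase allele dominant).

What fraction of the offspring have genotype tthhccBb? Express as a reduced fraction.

tthhccBb gametes: thcB×8, thcb×8
TtHhCcBb gametes: THCB×1, THCb×1, THcB×1, THcb×1, ThCB×1, ThCb×1, ThcB×1, Thcb×1, tHCB×1, tHCb×1, tHcB×1, tHcb×1, thCB×1, thCb×1, thcB×1, thcb×1
tthhccBb×TtHhCcBb grid (16·16=256): TtHhCcBB=8 TtHhCcBb=16 TtHhCcbb=8 TtHhccBB=8 TtHhccBb=16 TtHhccbb=8 TthhCcBB=8 TthhCcBb=16 TthhCcbb=8 TthhccBB=8 TthhccBb=16 Tthhccbb=8 ttHhCcBB=8 ttHhCcBb=16 ttHhCcbb=8 ttHhccBB=8 ttHhccBb=16 ttHhccbb=8 tthhCcBB=8 tthhCcBb=16 tthhCcbb=8 tthhccBB=8 tthhccBb=16 tthhccbb=8
tthhccBb hits 16/256; gcd=16; 16÷16/256÷16 = 1/16

P(tthhccBb) = 1/16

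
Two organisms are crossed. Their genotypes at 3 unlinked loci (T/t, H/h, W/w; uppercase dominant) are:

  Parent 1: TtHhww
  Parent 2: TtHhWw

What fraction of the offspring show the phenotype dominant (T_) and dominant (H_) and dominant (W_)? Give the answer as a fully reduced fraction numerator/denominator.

P(T_ H_ W_) = 9/32

TtHhww gametes: THw×2, Thw×2, tHw×2, thw×2
TtHhWw gametes: THW×1, THw×1, ThW×1, Thw×1, tHW×1, tHw×1, thW×1, thw×1
TtHhww×TtHhWw grid (8·8=64): TTHHWw=2 TTHHww=2 TTHhWw=4 TTHhww=4 TThhWw=2 TThhww=2 TtHHWw=4 TtHHww=4 TtHhWw=8 TtHhww=8 TthhWw=4 Tthhww=4 ttHHWw=2 ttHHww=2 ttHhWw=4 ttHhww=4 tthhWw=2 tthhww=2
T_ H_ W_ hits 18/64; gcd=2; 18÷2/64÷2 = 9/32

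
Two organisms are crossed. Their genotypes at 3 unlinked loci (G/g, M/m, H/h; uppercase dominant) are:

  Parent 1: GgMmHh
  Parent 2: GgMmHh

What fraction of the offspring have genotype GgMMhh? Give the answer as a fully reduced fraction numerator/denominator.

GgMmHh gametes: GMH×1, GMh×1, GmH×1, Gmh×1, gMH×1, gMh×1, gmH×1, gmh×1
GgMmHh gametes: GMH×1, GMh×1, GmH×1, Gmh×1, gMH×1, gMh×1, gmH×1, gmh×1
GgMmHh×GgMmHh grid (8·8=64): GGMMHH=1 GGMMHh=2 GGMMhh=1 GGMmHH=2 GGMmHh=4 GGMmhh=2 GGmmHH=1 GGmmHh=2 GGmmhh=1 GgMMHH=2 GgMMHh=4 GgMMhh=2 GgMmHH=4 GgMmHh=8 GgMmhh=4 GgmmHH=2 GgmmHh=4 Ggmmhh=2 ggMMHH=1 ggMMHh=2 ggMMhh=1 ggMmHH=2 ggMmHh=4 ggMmhh=2 ggmmHH=1 ggmmHh=2 ggmmhh=1
GgMMhh hits 2/64; gcd=2; 2÷2/64÷2 = 1/32

P(GgMMhh) = 1/32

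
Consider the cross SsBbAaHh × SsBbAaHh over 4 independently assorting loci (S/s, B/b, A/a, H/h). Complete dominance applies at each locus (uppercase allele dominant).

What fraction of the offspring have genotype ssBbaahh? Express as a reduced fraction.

SsBbAaHh gametes: SBAH×1, SBAh×1, SBaH×1, SBah×1, SbAH×1, SbAh×1, SbaH×1, Sbah×1, sBAH×1, sBAh×1, sBaH×1, sBah×1, sbAH×1, sbAh×1, sbaH×1, sbah×1
SsBbAaHh gametes: SBAH×1, SBAh×1, SBaH×1, SBah×1, SbAH×1, SbAh×1, SbaH×1, Sbah×1, sBAH×1, sBAh×1, sBaH×1, sBah×1, sbAH×1, sbAh×1, sbaH×1, sbah×1
SsBbAaHh×SsBbAaHh grid (16·16=256): SSBBAAHH=1 SSBBAAHh=2 SSBBAAhh=1 SSBBAaHH=2 SSBBAaHh=4 SSBBAahh=2 SSBBaaHH=1 SSBBaaHh=2 SSBBaahh=1 SSBbAAHH=2 SSBbAAHh=4 SSBbAAhh=2 SSBbAaHH=4 SSBbAaHh=8 SSBbAahh=4 SSBbaaHH=2 SSBbaaHh=4 SSBbaahh=2 SSbbAAHH=1 SSbbAAHh=2 SSbbAAhh=1 SSbbAaHH=2 SSbbAaHh=4 SSbbAahh=2 SSbbaaHH=1 SSbbaaHh=2 SSbbaahh=1 SsBBAAHH=2 SsBBAAHh=4 SsBBAAhh=2 SsBBAaHH=4 SsBBAaHh=8 SsBBAahh=4 SsBBaaHH=2 SsBBaaHh=4 SsBBaahh=2 SsBbAAHH=4 SsBbAAHh=8 SsBbAAhh=4 SsBbAaHH=8 SsBbAaHh=16 SsBbAahh=8 SsBbaaHH=4 SsBbaaHh=8 SsBbaahh=4 SsbbAAHH=2 SsbbAAHh=4 SsbbAAhh=2 SsbbAaHH=4 SsbbAaHh=8 SsbbAahh=4 SsbbaaHH=2 SsbbaaHh=4 Ssbbaahh=2 ssBBAAHH=1 ssBBAAHh=2 ssBBAAhh=1 ssBBAaHH=2 ssBBAaHh=4 ssBBAahh=2 ssBBaaHH=1 ssBBaaHh=2 ssBBaahh=1 ssBbAAHH=2 ssBbAAHh=4 ssBbAAhh=2 ssBbAaHH=4 ssBbAaHh=8 ssBbAahh=4 ssBbaaHH=2 ssBbaaHh=4 ssBbaahh=2 ssbbAAHH=1 ssbbAAHh=2 ssbbAAhh=1 ssbbAaHH=2 ssbbAaHh=4 ssbbAahh=2 ssbbaaHH=1 ssbbaaHh=2 ssbbaahh=1
ssBbaahh hits 2/256; gcd=2; 2÷2/256÷2 = 1/128

P(ssBbaahh) = 1/128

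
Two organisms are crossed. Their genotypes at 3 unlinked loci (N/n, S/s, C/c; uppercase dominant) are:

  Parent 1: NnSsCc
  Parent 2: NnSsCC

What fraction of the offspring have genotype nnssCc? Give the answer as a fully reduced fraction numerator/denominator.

NnSsCc gametes: NSC×1, NSc×1, NsC×1, Nsc×1, nSC×1, nSc×1, nsC×1, nsc×1
NnSsCC gametes: NSC×2, NsC×2, nSC×2, nsC×2
NnSsCc×NnSsCC grid (8·8=64): NNSSCC=2 NNSSCc=2 NNSsCC=4 NNSsCc=4 NNssCC=2 NNssCc=2 NnSSCC=4 NnSSCc=4 NnSsCC=8 NnSsCc=8 NnssCC=4 NnssCc=4 nnSSCC=2 nnSSCc=2 nnSsCC=4 nnSsCc=4 nnssCC=2 nnssCc=2
nnssCc hits 2/64; gcd=2; 2÷2/64÷2 = 1/32

P(nnssCc) = 1/32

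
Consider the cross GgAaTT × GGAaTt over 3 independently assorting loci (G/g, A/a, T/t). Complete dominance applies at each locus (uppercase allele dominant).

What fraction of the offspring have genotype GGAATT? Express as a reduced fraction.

P(GGAATT) = 1/16

GgAaTT gametes: GAT×2, GaT×2, gAT×2, gaT×2
GGAaTt gametes: GAT×2, GAt×2, GaT×2, Gat×2
GgAaTT×GGAaTt grid (8·8=64): GGAATT=4 GGAATt=4 GGAaTT=8 GGAaTt=8 GGaaTT=4 GGaaTt=4 GgAATT=4 GgAATt=4 GgAaTT=8 GgAaTt=8 GgaaTT=4 GgaaTt=4
GGAATT hits 4/64; gcd=4; 4÷4/64÷4 = 1/16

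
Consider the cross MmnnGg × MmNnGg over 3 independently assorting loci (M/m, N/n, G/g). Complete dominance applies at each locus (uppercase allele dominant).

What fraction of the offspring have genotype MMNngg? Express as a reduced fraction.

MmnnGg gametes: MnG×2, Mng×2, mnG×2, mng×2
MmNnGg gametes: MNG×1, MNg×1, MnG×1, Mng×1, mNG×1, mNg×1, mnG×1, mng×1
MmnnGg×MmNnGg grid (8·8=64): MMNnGG=2 MMNnGg=4 MMNngg=2 MMnnGG=2 MMnnGg=4 MMnngg=2 MmNnGG=4 MmNnGg=8 MmNngg=4 MmnnGG=4 MmnnGg=8 Mmnngg=4 mmNnGG=2 mmNnGg=4 mmNngg=2 mmnnGG=2 mmnnGg=4 mmnngg=2
MMNngg hits 2/64; gcd=2; 2÷2/64÷2 = 1/32

P(MMNngg) = 1/32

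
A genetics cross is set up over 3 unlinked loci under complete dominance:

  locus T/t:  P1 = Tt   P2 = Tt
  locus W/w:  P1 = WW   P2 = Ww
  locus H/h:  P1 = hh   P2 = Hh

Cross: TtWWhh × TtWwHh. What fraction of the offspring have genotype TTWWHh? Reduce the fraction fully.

P(TTWWHh) = 1/16

TtWWhh gametes: TWh×4, tWh×4
TtWwHh gametes: TWH×1, TWh×1, TwH×1, Twh×1, tWH×1, tWh×1, twH×1, twh×1
TtWWhh×TtWwHh grid (8·8=64): TTWWHh=4 TTWWhh=4 TTWwHh=4 TTWwhh=4 TtWWHh=8 TtWWhh=8 TtWwHh=8 TtWwhh=8 ttWWHh=4 ttWWhh=4 ttWwHh=4 ttWwhh=4
TTWWHh hits 4/64; gcd=4; 4÷4/64÷4 = 1/16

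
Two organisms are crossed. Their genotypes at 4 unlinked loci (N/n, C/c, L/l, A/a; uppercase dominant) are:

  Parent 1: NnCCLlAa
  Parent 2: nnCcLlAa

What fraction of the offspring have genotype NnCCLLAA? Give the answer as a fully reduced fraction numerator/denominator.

P(NnCCLLAA) = 1/64

NnCCLlAa gametes: NCLA×2, NCLa×2, NClA×2, NCla×2, nCLA×2, nCLa×2, nClA×2, nCla×2
nnCcLlAa gametes: nCLA×2, nCLa×2, nClA×2, nCla×2, ncLA×2, ncLa×2, nclA×2, ncla×2
NnCCLlAa×nnCcLlAa grid (16·16=256): NnCCLLAA=4 NnCCLLAa=8 NnCCLLaa=4 NnCCLlAA=8 NnCCLlAa=16 NnCCLlaa=8 NnCCllAA=4 NnCCllAa=8 NnCCllaa=4 NnCcLLAA=4 NnCcLLAa=8 NnCcLLaa=4 NnCcLlAA=8 NnCcLlAa=16 NnCcLlaa=8 NnCcllAA=4 NnCcllAa=8 NnCcllaa=4 nnCCLLAA=4 nnCCLLAa=8 nnCCLLaa=4 nnCCLlAA=8 nnCCLlAa=16 nnCCLlaa=8 nnCCllAA=4 nnCCllAa=8 nnCCllaa=4 nnCcLLAA=4 nnCcLLAa=8 nnCcLLaa=4 nnCcLlAA=8 nnCcLlAa=16 nnCcLlaa=8 nnCcllAA=4 nnCcllAa=8 nnCcllaa=4
NnCCLLAA hits 4/256; gcd=4; 4÷4/256÷4 = 1/64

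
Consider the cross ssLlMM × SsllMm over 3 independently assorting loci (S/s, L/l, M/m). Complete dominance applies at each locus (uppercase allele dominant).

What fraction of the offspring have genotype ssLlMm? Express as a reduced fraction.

ssLlMM gametes: sLM×4, slM×4
SsllMm gametes: SlM×2, Slm×2, slM×2, slm×2
ssLlMM×SsllMm grid (8·8=64): SsLlMM=8 SsLlMm=8 SsllMM=8 SsllMm=8 ssLlMM=8 ssLlMm=8 ssllMM=8 ssllMm=8
ssLlMm hits 8/64; gcd=8; 8÷8/64÷8 = 1/8

P(ssLlMm) = 1/8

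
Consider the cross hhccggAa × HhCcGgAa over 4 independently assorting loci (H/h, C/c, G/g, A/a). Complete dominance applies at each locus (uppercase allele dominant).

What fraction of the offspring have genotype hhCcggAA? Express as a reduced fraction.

P(hhCcggAA) = 1/32

hhccggAa gametes: hcgA×8, hcga×8
HhCcGgAa gametes: HCGA×1, HCGa×1, HCgA×1, HCga×1, HcGA×1, HcGa×1, HcgA×1, Hcga×1, hCGA×1, hCGa×1, hCgA×1, hCga×1, hcGA×1, hcGa×1, hcgA×1, hcga×1
hhccggAa×HhCcGgAa grid (16·16=256): HhCcGgAA=8 HhCcGgAa=16 HhCcGgaa=8 HhCcggAA=8 HhCcggAa=16 HhCcggaa=8 HhccGgAA=8 HhccGgAa=16 HhccGgaa=8 HhccggAA=8 HhccggAa=16 Hhccggaa=8 hhCcGgAA=8 hhCcGgAa=16 hhCcGgaa=8 hhCcggAA=8 hhCcggAa=16 hhCcggaa=8 hhccGgAA=8 hhccGgAa=16 hhccGgaa=8 hhccggAA=8 hhccggAa=16 hhccggaa=8
hhCcggAA hits 8/256; gcd=8; 8÷8/256÷8 = 1/32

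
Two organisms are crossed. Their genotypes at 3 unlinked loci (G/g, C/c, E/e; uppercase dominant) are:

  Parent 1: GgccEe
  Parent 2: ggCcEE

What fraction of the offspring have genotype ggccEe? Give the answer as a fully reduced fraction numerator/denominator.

P(ggccEe) = 1/8

GgccEe gametes: GcE×2, Gce×2, gcE×2, gce×2
ggCcEE gametes: gCE×4, gcE×4
GgccEe×ggCcEE grid (8·8=64): GgCcEE=8 GgCcEe=8 GgccEE=8 GgccEe=8 ggCcEE=8 ggCcEe=8 ggccEE=8 ggccEe=8
ggccEe hits 8/64; gcd=8; 8÷8/64÷8 = 1/8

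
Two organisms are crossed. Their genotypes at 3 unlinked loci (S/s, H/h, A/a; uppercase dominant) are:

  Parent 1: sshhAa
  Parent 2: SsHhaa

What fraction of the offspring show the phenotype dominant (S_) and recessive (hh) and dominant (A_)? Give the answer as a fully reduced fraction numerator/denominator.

P(S_ hh A_) = 1/8

sshhAa gametes: shA×4, sha×4
SsHhaa gametes: SHa×2, Sha×2, sHa×2, sha×2
sshhAa×SsHhaa grid (8·8=64): SsHhAa=8 SsHhaa=8 SshhAa=8 Sshhaa=8 ssHhAa=8 ssHhaa=8 sshhAa=8 sshhaa=8
S_ hh A_ hits 8/64; gcd=8; 8÷8/64÷8 = 1/8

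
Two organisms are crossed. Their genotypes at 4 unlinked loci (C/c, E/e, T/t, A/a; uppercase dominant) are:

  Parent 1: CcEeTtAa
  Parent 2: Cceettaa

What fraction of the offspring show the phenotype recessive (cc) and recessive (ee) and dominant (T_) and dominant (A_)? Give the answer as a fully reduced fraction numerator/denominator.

P(cc ee T_ A_) = 1/32

CcEeTtAa gametes: CETA×1, CETa×1, CEtA×1, CEta×1, CeTA×1, CeTa×1, CetA×1, Ceta×1, cETA×1, cETa×1, cEtA×1, cEta×1, ceTA×1, ceTa×1, cetA×1, ceta×1
Cceettaa gametes: Ceta×8, ceta×8
CcEeTtAa×Cceettaa grid (16·16=256): CCEeTtAa=8 CCEeTtaa=8 CCEettAa=8 CCEettaa=8 CCeeTtAa=8 CCeeTtaa=8 CCeettAa=8 CCeettaa=8 CcEeTtAa=16 CcEeTtaa=16 CcEettAa=16 CcEettaa=16 CceeTtAa=16 CceeTtaa=16 CceettAa=16 Cceettaa=16 ccEeTtAa=8 ccEeTtaa=8 ccEettAa=8 ccEettaa=8 cceeTtAa=8 cceeTtaa=8 cceettAa=8 cceettaa=8
cc ee T_ A_ hits 8/256; gcd=8; 8÷8/256÷8 = 1/32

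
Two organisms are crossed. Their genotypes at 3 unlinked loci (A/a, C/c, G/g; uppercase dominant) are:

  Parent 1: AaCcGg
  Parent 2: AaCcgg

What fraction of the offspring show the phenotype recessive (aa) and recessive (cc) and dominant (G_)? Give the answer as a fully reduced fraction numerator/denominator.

AaCcGg gametes: ACG×1, ACg×1, AcG×1, Acg×1, aCG×1, aCg×1, acG×1, acg×1
AaCcgg gametes: ACg×2, Acg×2, aCg×2, acg×2
AaCcGg×AaCcgg grid (8·8=64): AACCGg=2 AACCgg=2 AACcGg=4 AACcgg=4 AAccGg=2 AAccgg=2 AaCCGg=4 AaCCgg=4 AaCcGg=8 AaCcgg=8 AaccGg=4 Aaccgg=4 aaCCGg=2 aaCCgg=2 aaCcGg=4 aaCcgg=4 aaccGg=2 aaccgg=2
aa cc G_ hits 2/64; gcd=2; 2÷2/64÷2 = 1/32

P(aa cc G_) = 1/32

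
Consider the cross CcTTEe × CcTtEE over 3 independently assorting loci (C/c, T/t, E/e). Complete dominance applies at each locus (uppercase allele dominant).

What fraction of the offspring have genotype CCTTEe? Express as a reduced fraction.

CcTTEe gametes: CTE×2, CTe×2, cTE×2, cTe×2
CcTtEE gametes: CTE×2, CtE×2, cTE×2, ctE×2
CcTTEe×CcTtEE grid (8·8=64): CCTTEE=4 CCTTEe=4 CCTtEE=4 CCTtEe=4 CcTTEE=8 CcTTEe=8 CcTtEE=8 CcTtEe=8 ccTTEE=4 ccTTEe=4 ccTtEE=4 ccTtEe=4
CCTTEe hits 4/64; gcd=4; 4÷4/64÷4 = 1/16

P(CCTTEe) = 1/16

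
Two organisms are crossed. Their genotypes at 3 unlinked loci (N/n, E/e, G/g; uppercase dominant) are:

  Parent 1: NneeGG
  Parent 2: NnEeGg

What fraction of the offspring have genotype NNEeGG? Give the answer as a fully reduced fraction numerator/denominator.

P(NNEeGG) = 1/16

NneeGG gametes: NeG×4, neG×4
NnEeGg gametes: NEG×1, NEg×1, NeG×1, Neg×1, nEG×1, nEg×1, neG×1, neg×1
NneeGG×NnEeGg grid (8·8=64): NNEeGG=4 NNEeGg=4 NNeeGG=4 NNeeGg=4 NnEeGG=8 NnEeGg=8 NneeGG=8 NneeGg=8 nnEeGG=4 nnEeGg=4 nneeGG=4 nneeGg=4
NNEeGG hits 4/64; gcd=4; 4÷4/64÷4 = 1/16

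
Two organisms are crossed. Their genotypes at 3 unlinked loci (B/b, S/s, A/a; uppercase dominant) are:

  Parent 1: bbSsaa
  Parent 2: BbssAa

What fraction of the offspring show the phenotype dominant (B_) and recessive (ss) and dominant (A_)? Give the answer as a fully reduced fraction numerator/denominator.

P(B_ ss A_) = 1/8

bbSsaa gametes: bSa×4, bsa×4
BbssAa gametes: BsA×2, Bsa×2, bsA×2, bsa×2
bbSsaa×BbssAa grid (8·8=64): BbSsAa=8 BbSsaa=8 BbssAa=8 Bbssaa=8 bbSsAa=8 bbSsaa=8 bbssAa=8 bbssaa=8
B_ ss A_ hits 8/64; gcd=8; 8÷8/64÷8 = 1/8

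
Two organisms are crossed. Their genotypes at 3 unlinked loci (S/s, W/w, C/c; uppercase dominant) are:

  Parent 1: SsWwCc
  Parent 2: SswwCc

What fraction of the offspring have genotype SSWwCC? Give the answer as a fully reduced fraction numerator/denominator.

P(SSWwCC) = 1/32

SsWwCc gametes: SWC×1, SWc×1, SwC×1, Swc×1, sWC×1, sWc×1, swC×1, swc×1
SswwCc gametes: SwC×2, Swc×2, swC×2, swc×2
SsWwCc×SswwCc grid (8·8=64): SSWwCC=2 SSWwCc=4 SSWwcc=2 SSwwCC=2 SSwwCc=4 SSwwcc=2 SsWwCC=4 SsWwCc=8 SsWwcc=4 SswwCC=4 SswwCc=8 Sswwcc=4 ssWwCC=2 ssWwCc=4 ssWwcc=2 sswwCC=2 sswwCc=4 sswwcc=2
SSWwCC hits 2/64; gcd=2; 2÷2/64÷2 = 1/32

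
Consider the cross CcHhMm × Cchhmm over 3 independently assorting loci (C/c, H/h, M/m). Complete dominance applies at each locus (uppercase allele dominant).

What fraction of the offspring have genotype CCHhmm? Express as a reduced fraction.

CcHhMm gametes: CHM×1, CHm×1, ChM×1, Chm×1, cHM×1, cHm×1, chM×1, chm×1
Cchhmm gametes: Chm×4, chm×4
CcHhMm×Cchhmm grid (8·8=64): CCHhMm=4 CCHhmm=4 CChhMm=4 CChhmm=4 CcHhMm=8 CcHhmm=8 CchhMm=8 Cchhmm=8 ccHhMm=4 ccHhmm=4 cchhMm=4 cchhmm=4
CCHhmm hits 4/64; gcd=4; 4÷4/64÷4 = 1/16

P(CCHhmm) = 1/16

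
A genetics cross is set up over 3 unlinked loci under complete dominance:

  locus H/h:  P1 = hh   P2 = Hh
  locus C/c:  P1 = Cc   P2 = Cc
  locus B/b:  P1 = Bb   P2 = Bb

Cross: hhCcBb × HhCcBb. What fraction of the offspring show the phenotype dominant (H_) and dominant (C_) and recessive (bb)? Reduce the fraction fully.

hhCcBb gametes: hCB×2, hCb×2, hcB×2, hcb×2
HhCcBb gametes: HCB×1, HCb×1, HcB×1, Hcb×1, hCB×1, hCb×1, hcB×1, hcb×1
hhCcBb×HhCcBb grid (8·8=64): HhCCBB=2 HhCCBb=4 HhCCbb=2 HhCcBB=4 HhCcBb=8 HhCcbb=4 HhccBB=2 HhccBb=4 Hhccbb=2 hhCCBB=2 hhCCBb=4 hhCCbb=2 hhCcBB=4 hhCcBb=8 hhCcbb=4 hhccBB=2 hhccBb=4 hhccbb=2
H_ C_ bb hits 6/64; gcd=2; 6÷2/64÷2 = 3/32

P(H_ C_ bb) = 3/32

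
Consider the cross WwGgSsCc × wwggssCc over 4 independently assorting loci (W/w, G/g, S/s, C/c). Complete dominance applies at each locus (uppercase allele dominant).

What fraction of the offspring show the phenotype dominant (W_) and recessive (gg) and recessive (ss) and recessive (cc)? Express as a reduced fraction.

WwGgSsCc gametes: WGSC×1, WGSc×1, WGsC×1, WGsc×1, WgSC×1, WgSc×1, WgsC×1, Wgsc×1, wGSC×1, wGSc×1, wGsC×1, wGsc×1, wgSC×1, wgSc×1, wgsC×1, wgsc×1
wwggssCc gametes: wgsC×8, wgsc×8
WwGgSsCc×wwggssCc grid (16·16=256): WwGgSsCC=8 WwGgSsCc=16 WwGgSscc=8 WwGgssCC=8 WwGgssCc=16 WwGgsscc=8 WwggSsCC=8 WwggSsCc=16 WwggSscc=8 WwggssCC=8 WwggssCc=16 Wwggsscc=8 wwGgSsCC=8 wwGgSsCc=16 wwGgSscc=8 wwGgssCC=8 wwGgssCc=16 wwGgsscc=8 wwggSsCC=8 wwggSsCc=16 wwggSscc=8 wwggssCC=8 wwggssCc=16 wwggsscc=8
W_ gg ss cc hits 8/256; gcd=8; 8÷8/256÷8 = 1/32

P(W_ gg ss cc) = 1/32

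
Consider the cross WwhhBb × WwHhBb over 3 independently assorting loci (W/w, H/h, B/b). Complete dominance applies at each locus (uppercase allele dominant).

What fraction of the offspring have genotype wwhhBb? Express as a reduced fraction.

WwhhBb gametes: WhB×2, Whb×2, whB×2, whb×2
WwHhBb gametes: WHB×1, WHb×1, WhB×1, Whb×1, wHB×1, wHb×1, whB×1, whb×1
WwhhBb×WwHhBb grid (8·8=64): WWHhBB=2 WWHhBb=4 WWHhbb=2 WWhhBB=2 WWhhBb=4 WWhhbb=2 WwHhBB=4 WwHhBb=8 WwHhbb=4 WwhhBB=4 WwhhBb=8 Wwhhbb=4 wwHhBB=2 wwHhBb=4 wwHhbb=2 wwhhBB=2 wwhhBb=4 wwhhbb=2
wwhhBb hits 4/64; gcd=4; 4÷4/64÷4 = 1/16

P(wwhhBb) = 1/16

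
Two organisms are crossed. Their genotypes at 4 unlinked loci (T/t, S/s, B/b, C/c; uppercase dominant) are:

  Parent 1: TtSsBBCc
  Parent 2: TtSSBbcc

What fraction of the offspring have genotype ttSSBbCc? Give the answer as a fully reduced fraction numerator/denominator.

TtSsBBCc gametes: TSBC×2, TSBc×2, TsBC×2, TsBc×2, tSBC×2, tSBc×2, tsBC×2, tsBc×2
TtSSBbcc gametes: TSBc×4, TSbc×4, tSBc×4, tSbc×4
TtSsBBCc×TtSSBbcc grid (16·16=256): TTSSBBCc=8 TTSSBBcc=8 TTSSBbCc=8 TTSSBbcc=8 TTSsBBCc=8 TTSsBBcc=8 TTSsBbCc=8 TTSsBbcc=8 TtSSBBCc=16 TtSSBBcc=16 TtSSBbCc=16 TtSSBbcc=16 TtSsBBCc=16 TtSsBBcc=16 TtSsBbCc=16 TtSsBbcc=16 ttSSBBCc=8 ttSSBBcc=8 ttSSBbCc=8 ttSSBbcc=8 ttSsBBCc=8 ttSsBBcc=8 ttSsBbCc=8 ttSsBbcc=8
ttSSBbCc hits 8/256; gcd=8; 8÷8/256÷8 = 1/32

P(ttSSBbCc) = 1/32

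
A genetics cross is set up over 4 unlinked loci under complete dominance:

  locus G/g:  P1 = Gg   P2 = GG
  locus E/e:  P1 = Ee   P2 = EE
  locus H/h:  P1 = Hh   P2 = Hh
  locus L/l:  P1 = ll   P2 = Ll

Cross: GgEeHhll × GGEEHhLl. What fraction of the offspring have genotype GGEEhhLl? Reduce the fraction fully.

GgEeHhll gametes: GEHl×2, GEhl×2, GeHl×2, Gehl×2, gEHl×2, gEhl×2, geHl×2, gehl×2
GGEEHhLl gametes: GEHL×4, GEHl×4, GEhL×4, GEhl×4
GgEeHhll×GGEEHhLl grid (16·16=256): GGEEHHLl=8 GGEEHHll=8 GGEEHhLl=16 GGEEHhll=16 GGEEhhLl=8 GGEEhhll=8 GGEeHHLl=8 GGEeHHll=8 GGEeHhLl=16 GGEeHhll=16 GGEehhLl=8 GGEehhll=8 GgEEHHLl=8 GgEEHHll=8 GgEEHhLl=16 GgEEHhll=16 GgEEhhLl=8 GgEEhhll=8 GgEeHHLl=8 GgEeHHll=8 GgEeHhLl=16 GgEeHhll=16 GgEehhLl=8 GgEehhll=8
GGEEhhLl hits 8/256; gcd=8; 8÷8/256÷8 = 1/32

P(GGEEhhLl) = 1/32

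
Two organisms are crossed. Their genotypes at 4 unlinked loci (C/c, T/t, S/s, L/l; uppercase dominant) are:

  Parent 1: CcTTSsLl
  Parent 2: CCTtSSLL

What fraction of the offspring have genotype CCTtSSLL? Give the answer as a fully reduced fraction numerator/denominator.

CcTTSsLl gametes: CTSL×2, CTSl×2, CTsL×2, CTsl×2, cTSL×2, cTSl×2, cTsL×2, cTsl×2
CCTtSSLL gametes: CTSL×8, CtSL×8
CcTTSsLl×CCTtSSLL grid (16·16=256): CCTTSSLL=16 CCTTSSLl=16 CCTTSsLL=16 CCTTSsLl=16 CCTtSSLL=16 CCTtSSLl=16 CCTtSsLL=16 CCTtSsLl=16 CcTTSSLL=16 CcTTSSLl=16 CcTTSsLL=16 CcTTSsLl=16 CcTtSSLL=16 CcTtSSLl=16 CcTtSsLL=16 CcTtSsLl=16
CCTtSSLL hits 16/256; gcd=16; 16÷16/256÷16 = 1/16

P(CCTtSSLL) = 1/16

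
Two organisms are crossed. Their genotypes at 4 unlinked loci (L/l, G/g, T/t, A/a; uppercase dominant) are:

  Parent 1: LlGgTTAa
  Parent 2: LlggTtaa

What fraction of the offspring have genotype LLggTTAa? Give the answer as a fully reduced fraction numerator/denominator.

LlGgTTAa gametes: LGTA×2, LGTa×2, LgTA×2, LgTa×2, lGTA×2, lGTa×2, lgTA×2, lgTa×2
LlggTtaa gametes: LgTa×4, Lgta×4, lgTa×4, lgta×4
LlGgTTAa×LlggTtaa grid (16·16=256): LLGgTTAa=8 LLGgTTaa=8 LLGgTtAa=8 LLGgTtaa=8 LLggTTAa=8 LLggTTaa=8 LLggTtAa=8 LLggTtaa=8 LlGgTTAa=16 LlGgTTaa=16 LlGgTtAa=16 LlGgTtaa=16 LlggTTAa=16 LlggTTaa=16 LlggTtAa=16 LlggTtaa=16 llGgTTAa=8 llGgTTaa=8 llGgTtAa=8 llGgTtaa=8 llggTTAa=8 llggTTaa=8 llggTtAa=8 llggTtaa=8
LLggTTAa hits 8/256; gcd=8; 8÷8/256÷8 = 1/32

P(LLggTTAa) = 1/32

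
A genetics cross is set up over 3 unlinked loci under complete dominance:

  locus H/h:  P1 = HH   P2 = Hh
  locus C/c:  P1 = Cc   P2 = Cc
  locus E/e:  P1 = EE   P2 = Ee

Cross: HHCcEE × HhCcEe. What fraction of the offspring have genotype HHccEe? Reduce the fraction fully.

P(HHccEe) = 1/16

HHCcEE gametes: HCE×4, HcE×4
HhCcEe gametes: HCE×1, HCe×1, HcE×1, Hce×1, hCE×1, hCe×1, hcE×1, hce×1
HHCcEE×HhCcEe grid (8·8=64): HHCCEE=4 HHCCEe=4 HHCcEE=8 HHCcEe=8 HHccEE=4 HHccEe=4 HhCCEE=4 HhCCEe=4 HhCcEE=8 HhCcEe=8 HhccEE=4 HhccEe=4
HHccEe hits 4/64; gcd=4; 4÷4/64÷4 = 1/16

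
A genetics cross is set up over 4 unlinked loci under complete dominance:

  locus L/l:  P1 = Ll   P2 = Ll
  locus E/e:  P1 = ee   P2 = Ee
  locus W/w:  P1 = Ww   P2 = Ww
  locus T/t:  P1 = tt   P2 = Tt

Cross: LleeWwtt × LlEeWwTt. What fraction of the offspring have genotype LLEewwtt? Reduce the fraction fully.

P(LLEewwtt) = 1/64

LleeWwtt gametes: LeWt×4, Lewt×4, leWt×4, lewt×4
LlEeWwTt gametes: LEWT×1, LEWt×1, LEwT×1, LEwt×1, LeWT×1, LeWt×1, LewT×1, Lewt×1, lEWT×1, lEWt×1, lEwT×1, lEwt×1, leWT×1, leWt×1, lewT×1, lewt×1
LleeWwtt×LlEeWwTt grid (16·16=256): LLEeWWTt=4 LLEeWWtt=4 LLEeWwTt=8 LLEeWwtt=8 LLEewwTt=4 LLEewwtt=4 LLeeWWTt=4 LLeeWWtt=4 LLeeWwTt=8 LLeeWwtt=8 LLeewwTt=4 LLeewwtt=4 LlEeWWTt=8 LlEeWWtt=8 LlEeWwTt=16 LlEeWwtt=16 LlEewwTt=8 LlEewwtt=8 LleeWWTt=8 LleeWWtt=8 LleeWwTt=16 LleeWwtt=16 LleewwTt=8 Lleewwtt=8 llEeWWTt=4 llEeWWtt=4 llEeWwTt=8 llEeWwtt=8 llEewwTt=4 llEewwtt=4 lleeWWTt=4 lleeWWtt=4 lleeWwTt=8 lleeWwtt=8 lleewwTt=4 lleewwtt=4
LLEewwtt hits 4/256; gcd=4; 4÷4/256÷4 = 1/64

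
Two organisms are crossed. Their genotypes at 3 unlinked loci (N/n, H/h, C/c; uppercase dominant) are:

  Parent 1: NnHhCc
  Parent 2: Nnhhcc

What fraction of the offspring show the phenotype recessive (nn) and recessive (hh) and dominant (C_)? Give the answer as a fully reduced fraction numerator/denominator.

NnHhCc gametes: NHC×1, NHc×1, NhC×1, Nhc×1, nHC×1, nHc×1, nhC×1, nhc×1
Nnhhcc gametes: Nhc×4, nhc×4
NnHhCc×Nnhhcc grid (8·8=64): NNHhCc=4 NNHhcc=4 NNhhCc=4 NNhhcc=4 NnHhCc=8 NnHhcc=8 NnhhCc=8 Nnhhcc=8 nnHhCc=4 nnHhcc=4 nnhhCc=4 nnhhcc=4
nn hh C_ hits 4/64; gcd=4; 4÷4/64÷4 = 1/16

P(nn hh C_) = 1/16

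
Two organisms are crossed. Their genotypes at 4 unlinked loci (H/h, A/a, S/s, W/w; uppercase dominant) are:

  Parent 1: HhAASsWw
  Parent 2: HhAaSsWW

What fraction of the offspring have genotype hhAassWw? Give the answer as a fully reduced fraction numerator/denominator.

P(hhAassWw) = 1/64

HhAASsWw gametes: HASW×2, HASw×2, HAsW×2, HAsw×2, hASW×2, hASw×2, hAsW×2, hAsw×2
HhAaSsWW gametes: HASW×2, HAsW×2, HaSW×2, HasW×2, hASW×2, hAsW×2, haSW×2, hasW×2
HhAASsWw×HhAaSsWW grid (16·16=256): HHAASSWW=4 HHAASSWw=4 HHAASsWW=8 HHAASsWw=8 HHAAssWW=4 HHAAssWw=4 HHAaSSWW=4 HHAaSSWw=4 HHAaSsWW=8 HHAaSsWw=8 HHAassWW=4 HHAassWw=4 HhAASSWW=8 HhAASSWw=8 HhAASsWW=16 HhAASsWw=16 HhAAssWW=8 HhAAssWw=8 HhAaSSWW=8 HhAaSSWw=8 HhAaSsWW=16 HhAaSsWw=16 HhAassWW=8 HhAassWw=8 hhAASSWW=4 hhAASSWw=4 hhAASsWW=8 hhAASsWw=8 hhAAssWW=4 hhAAssWw=4 hhAaSSWW=4 hhAaSSWw=4 hhAaSsWW=8 hhAaSsWw=8 hhAassWW=4 hhAassWw=4
hhAassWw hits 4/256; gcd=4; 4÷4/256÷4 = 1/64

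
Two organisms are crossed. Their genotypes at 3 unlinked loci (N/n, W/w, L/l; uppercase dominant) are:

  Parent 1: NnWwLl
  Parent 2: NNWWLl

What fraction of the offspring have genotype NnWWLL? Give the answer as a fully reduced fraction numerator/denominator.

NnWwLl gametes: NWL×1, NWl×1, NwL×1, Nwl×1, nWL×1, nWl×1, nwL×1, nwl×1
NNWWLl gametes: NWL×4, NWl×4
NnWwLl×NNWWLl grid (8·8=64): NNWWLL=4 NNWWLl=8 NNWWll=4 NNWwLL=4 NNWwLl=8 NNWwll=4 NnWWLL=4 NnWWLl=8 NnWWll=4 NnWwLL=4 NnWwLl=8 NnWwll=4
NnWWLL hits 4/64; gcd=4; 4÷4/64÷4 = 1/16

P(NnWWLL) = 1/16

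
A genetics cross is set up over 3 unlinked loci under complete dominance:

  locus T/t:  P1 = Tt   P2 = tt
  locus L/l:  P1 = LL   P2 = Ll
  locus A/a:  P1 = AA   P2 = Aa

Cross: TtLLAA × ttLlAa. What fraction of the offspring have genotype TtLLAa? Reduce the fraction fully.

P(TtLLAa) = 1/8

TtLLAA gametes: TLA×4, tLA×4
ttLlAa gametes: tLA×2, tLa×2, tlA×2, tla×2
TtLLAA×ttLlAa grid (8·8=64): TtLLAA=8 TtLLAa=8 TtLlAA=8 TtLlAa=8 ttLLAA=8 ttLLAa=8 ttLlAA=8 ttLlAa=8
TtLLAa hits 8/64; gcd=8; 8÷8/64÷8 = 1/8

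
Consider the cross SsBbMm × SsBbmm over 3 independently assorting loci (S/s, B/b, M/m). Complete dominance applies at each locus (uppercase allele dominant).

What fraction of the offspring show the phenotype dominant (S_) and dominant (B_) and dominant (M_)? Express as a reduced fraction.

SsBbMm gametes: SBM×1, SBm×1, SbM×1, Sbm×1, sBM×1, sBm×1, sbM×1, sbm×1
SsBbmm gametes: SBm×2, Sbm×2, sBm×2, sbm×2
SsBbMm×SsBbmm grid (8·8=64): SSBBMm=2 SSBBmm=2 SSBbMm=4 SSBbmm=4 SSbbMm=2 SSbbmm=2 SsBBMm=4 SsBBmm=4 SsBbMm=8 SsBbmm=8 SsbbMm=4 Ssbbmm=4 ssBBMm=2 ssBBmm=2 ssBbMm=4 ssBbmm=4 ssbbMm=2 ssbbmm=2
S_ B_ M_ hits 18/64; gcd=2; 18÷2/64÷2 = 9/32

P(S_ B_ M_) = 9/32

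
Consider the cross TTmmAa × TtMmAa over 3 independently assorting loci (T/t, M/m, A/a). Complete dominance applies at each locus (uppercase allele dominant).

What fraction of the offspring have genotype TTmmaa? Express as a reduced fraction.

P(TTmmaa) = 1/16

TTmmAa gametes: TmA×4, Tma×4
TtMmAa gametes: TMA×1, TMa×1, TmA×1, Tma×1, tMA×1, tMa×1, tmA×1, tma×1
TTmmAa×TtMmAa grid (8·8=64): TTMmAA=4 TTMmAa=8 TTMmaa=4 TTmmAA=4 TTmmAa=8 TTmmaa=4 TtMmAA=4 TtMmAa=8 TtMmaa=4 TtmmAA=4 TtmmAa=8 Ttmmaa=4
TTmmaa hits 4/64; gcd=4; 4÷4/64÷4 = 1/16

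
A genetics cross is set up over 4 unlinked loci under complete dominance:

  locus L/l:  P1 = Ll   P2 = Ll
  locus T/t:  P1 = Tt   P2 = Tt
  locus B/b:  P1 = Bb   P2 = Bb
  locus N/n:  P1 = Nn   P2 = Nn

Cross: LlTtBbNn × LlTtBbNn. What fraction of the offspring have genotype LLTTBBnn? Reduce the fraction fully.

P(LLTTBBnn) = 1/256

LlTtBbNn gametes: LTBN×1, LTBn×1, LTbN×1, LTbn×1, LtBN×1, LtBn×1, LtbN×1, Ltbn×1, lTBN×1, lTBn×1, lTbN×1, lTbn×1, ltBN×1, ltBn×1, ltbN×1, ltbn×1
LlTtBbNn gametes: LTBN×1, LTBn×1, LTbN×1, LTbn×1, LtBN×1, LtBn×1, LtbN×1, Ltbn×1, lTBN×1, lTBn×1, lTbN×1, lTbn×1, ltBN×1, ltBn×1, ltbN×1, ltbn×1
LlTtBbNn×LlTtBbNn grid (16·16=256): LLTTBBNN=1 LLTTBBNn=2 LLTTBBnn=1 LLTTBbNN=2 LLTTBbNn=4 LLTTBbnn=2 LLTTbbNN=1 LLTTbbNn=2 LLTTbbnn=1 LLTtBBNN=2 LLTtBBNn=4 LLTtBBnn=2 LLTtBbNN=4 LLTtBbNn=8 LLTtBbnn=4 LLTtbbNN=2 LLTtbbNn=4 LLTtbbnn=2 LLttBBNN=1 LLttBBNn=2 LLttBBnn=1 LLttBbNN=2 LLttBbNn=4 LLttBbnn=2 LLttbbNN=1 LLttbbNn=2 LLttbbnn=1 LlTTBBNN=2 LlTTBBNn=4 LlTTBBnn=2 LlTTBbNN=4 LlTTBbNn=8 LlTTBbnn=4 LlTTbbNN=2 LlTTbbNn=4 LlTTbbnn=2 LlTtBBNN=4 LlTtBBNn=8 LlTtBBnn=4 LlTtBbNN=8 LlTtBbNn=16 LlTtBbnn=8 LlTtbbNN=4 LlTtbbNn=8 LlTtbbnn=4 LlttBBNN=2 LlttBBNn=4 LlttBBnn=2 LlttBbNN=4 LlttBbNn=8 LlttBbnn=4 LlttbbNN=2 LlttbbNn=4 Llttbbnn=2 llTTBBNN=1 llTTBBNn=2 llTTBBnn=1 llTTBbNN=2 llTTBbNn=4 llTTBbnn=2 llTTbbNN=1 llTTbbNn=2 llTTbbnn=1 llTtBBNN=2 llTtBBNn=4 llTtBBnn=2 llTtBbNN=4 llTtBbNn=8 llTtBbnn=4 llTtbbNN=2 llTtbbNn=4 llTtbbnn=2 llttBBNN=1 llttBBNn=2 llttBBnn=1 llttBbNN=2 llttBbNn=4 llttBbnn=2 llttbbNN=1 llttbbNn=2 llttbbnn=1
LLTTBBnn hits 1/256; gcd=1; 1÷1/256÷1 = 1/256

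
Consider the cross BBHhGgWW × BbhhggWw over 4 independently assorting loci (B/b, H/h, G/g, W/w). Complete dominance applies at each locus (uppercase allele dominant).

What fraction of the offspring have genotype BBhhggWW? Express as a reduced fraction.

BBHhGgWW gametes: BHGW×4, BHgW×4, BhGW×4, BhgW×4
BbhhggWw gametes: BhgW×4, Bhgw×4, bhgW×4, bhgw×4
BBHhGgWW×BbhhggWw grid (16·16=256): BBHhGgWW=16 BBHhGgWw=16 BBHhggWW=16 BBHhggWw=16 BBhhGgWW=16 BBhhGgWw=16 BBhhggWW=16 BBhhggWw=16 BbHhGgWW=16 BbHhGgWw=16 BbHhggWW=16 BbHhggWw=16 BbhhGgWW=16 BbhhGgWw=16 BbhhggWW=16 BbhhggWw=16
BBhhggWW hits 16/256; gcd=16; 16÷16/256÷16 = 1/16

P(BBhhggWW) = 1/16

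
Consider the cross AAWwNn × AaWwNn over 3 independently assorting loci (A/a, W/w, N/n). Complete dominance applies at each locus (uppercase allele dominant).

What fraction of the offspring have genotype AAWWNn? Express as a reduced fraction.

AAWwNn gametes: AWN×2, AWn×2, AwN×2, Awn×2
AaWwNn gametes: AWN×1, AWn×1, AwN×1, Awn×1, aWN×1, aWn×1, awN×1, awn×1
AAWwNn×AaWwNn grid (8·8=64): AAWWNN=2 AAWWNn=4 AAWWnn=2 AAWwNN=4 AAWwNn=8 AAWwnn=4 AAwwNN=2 AAwwNn=4 AAwwnn=2 AaWWNN=2 AaWWNn=4 AaWWnn=2 AaWwNN=4 AaWwNn=8 AaWwnn=4 AawwNN=2 AawwNn=4 Aawwnn=2
AAWWNn hits 4/64; gcd=4; 4÷4/64÷4 = 1/16

P(AAWWNn) = 1/16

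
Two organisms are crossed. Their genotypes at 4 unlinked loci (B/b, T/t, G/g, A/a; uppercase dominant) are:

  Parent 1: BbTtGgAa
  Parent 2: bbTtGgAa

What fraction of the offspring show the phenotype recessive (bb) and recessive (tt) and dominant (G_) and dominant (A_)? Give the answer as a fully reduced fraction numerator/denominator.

BbTtGgAa gametes: BTGA×1, BTGa×1, BTgA×1, BTga×1, BtGA×1, BtGa×1, BtgA×1, Btga×1, bTGA×1, bTGa×1, bTgA×1, bTga×1, btGA×1, btGa×1, btgA×1, btga×1
bbTtGgAa gametes: bTGA×2, bTGa×2, bTgA×2, bTga×2, btGA×2, btGa×2, btgA×2, btga×2
BbTtGgAa×bbTtGgAa grid (16·16=256): BbTTGGAA=2 BbTTGGAa=4 BbTTGGaa=2 BbTTGgAA=4 BbTTGgAa=8 BbTTGgaa=4 BbTTggAA=2 BbTTggAa=4 BbTTggaa=2 BbTtGGAA=4 BbTtGGAa=8 BbTtGGaa=4 BbTtGgAA=8 BbTtGgAa=16 BbTtGgaa=8 BbTtggAA=4 BbTtggAa=8 BbTtggaa=4 BbttGGAA=2 BbttGGAa=4 BbttGGaa=2 BbttGgAA=4 BbttGgAa=8 BbttGgaa=4 BbttggAA=2 BbttggAa=4 Bbttggaa=2 bbTTGGAA=2 bbTTGGAa=4 bbTTGGaa=2 bbTTGgAA=4 bbTTGgAa=8 bbTTGgaa=4 bbTTggAA=2 bbTTggAa=4 bbTTggaa=2 bbTtGGAA=4 bbTtGGAa=8 bbTtGGaa=4 bbTtGgAA=8 bbTtGgAa=16 bbTtGgaa=8 bbTtggAA=4 bbTtggAa=8 bbTtggaa=4 bbttGGAA=2 bbttGGAa=4 bbttGGaa=2 bbttGgAA=4 bbttGgAa=8 bbttGgaa=4 bbttggAA=2 bbttggAa=4 bbttggaa=2
bb tt G_ A_ hits 18/256; gcd=2; 18÷2/256÷2 = 9/128

P(bb tt G_ A_) = 9/128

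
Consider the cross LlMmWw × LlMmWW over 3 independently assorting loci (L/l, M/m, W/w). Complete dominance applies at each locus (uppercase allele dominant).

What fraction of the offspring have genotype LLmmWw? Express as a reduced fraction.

P(LLmmWw) = 1/32

LlMmWw gametes: LMW×1, LMw×1, LmW×1, Lmw×1, lMW×1, lMw×1, lmW×1, lmw×1
LlMmWW gametes: LMW×2, LmW×2, lMW×2, lmW×2
LlMmWw×LlMmWW grid (8·8=64): LLMMWW=2 LLMMWw=2 LLMmWW=4 LLMmWw=4 LLmmWW=2 LLmmWw=2 LlMMWW=4 LlMMWw=4 LlMmWW=8 LlMmWw=8 LlmmWW=4 LlmmWw=4 llMMWW=2 llMMWw=2 llMmWW=4 llMmWw=4 llmmWW=2 llmmWw=2
LLmmWw hits 2/64; gcd=2; 2÷2/64÷2 = 1/32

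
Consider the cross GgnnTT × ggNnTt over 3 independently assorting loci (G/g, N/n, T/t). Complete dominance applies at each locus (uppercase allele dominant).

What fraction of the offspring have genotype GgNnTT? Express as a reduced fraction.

GgnnTT gametes: GnT×4, gnT×4
ggNnTt gametes: gNT×2, gNt×2, gnT×2, gnt×2
GgnnTT×ggNnTt grid (8·8=64): GgNnTT=8 GgNnTt=8 GgnnTT=8 GgnnTt=8 ggNnTT=8 ggNnTt=8 ggnnTT=8 ggnnTt=8
GgNnTT hits 8/64; gcd=8; 8÷8/64÷8 = 1/8

P(GgNnTT) = 1/8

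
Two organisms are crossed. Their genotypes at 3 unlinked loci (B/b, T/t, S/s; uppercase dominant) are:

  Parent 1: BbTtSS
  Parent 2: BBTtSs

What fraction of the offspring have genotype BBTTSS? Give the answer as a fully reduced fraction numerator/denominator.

P(BBTTSS) = 1/16

BbTtSS gametes: BTS×2, BtS×2, bTS×2, btS×2
BBTtSs gametes: BTS×2, BTs×2, BtS×2, Bts×2
BbTtSS×BBTtSs grid (8·8=64): BBTTSS=4 BBTTSs=4 BBTtSS=8 BBTtSs=8 BBttSS=4 BBttSs=4 BbTTSS=4 BbTTSs=4 BbTtSS=8 BbTtSs=8 BbttSS=4 BbttSs=4
BBTTSS hits 4/64; gcd=4; 4÷4/64÷4 = 1/16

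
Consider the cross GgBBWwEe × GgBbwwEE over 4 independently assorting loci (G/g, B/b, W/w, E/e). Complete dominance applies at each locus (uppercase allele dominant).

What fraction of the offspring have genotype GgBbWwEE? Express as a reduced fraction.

P(GgBbWwEE) = 1/16

GgBBWwEe gametes: GBWE×2, GBWe×2, GBwE×2, GBwe×2, gBWE×2, gBWe×2, gBwE×2, gBwe×2
GgBbwwEE gametes: GBwE×4, GbwE×4, gBwE×4, gbwE×4
GgBBWwEe×GgBbwwEE grid (16·16=256): GGBBWwEE=8 GGBBWwEe=8 GGBBwwEE=8 GGBBwwEe=8 GGBbWwEE=8 GGBbWwEe=8 GGBbwwEE=8 GGBbwwEe=8 GgBBWwEE=16 GgBBWwEe=16 GgBBwwEE=16 GgBBwwEe=16 GgBbWwEE=16 GgBbWwEe=16 GgBbwwEE=16 GgBbwwEe=16 ggBBWwEE=8 ggBBWwEe=8 ggBBwwEE=8 ggBBwwEe=8 ggBbWwEE=8 ggBbWwEe=8 ggBbwwEE=8 ggBbwwEe=8
GgBbWwEE hits 16/256; gcd=16; 16÷16/256÷16 = 1/16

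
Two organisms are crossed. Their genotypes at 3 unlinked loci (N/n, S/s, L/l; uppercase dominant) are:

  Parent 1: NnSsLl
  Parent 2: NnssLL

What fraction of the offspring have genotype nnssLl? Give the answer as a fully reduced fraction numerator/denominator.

NnSsLl gametes: NSL×1, NSl×1, NsL×1, Nsl×1, nSL×1, nSl×1, nsL×1, nsl×1
NnssLL gametes: NsL×4, nsL×4
NnSsLl×NnssLL grid (8·8=64): NNSsLL=4 NNSsLl=4 NNssLL=4 NNssLl=4 NnSsLL=8 NnSsLl=8 NnssLL=8 NnssLl=8 nnSsLL=4 nnSsLl=4 nnssLL=4 nnssLl=4
nnssLl hits 4/64; gcd=4; 4÷4/64÷4 = 1/16

P(nnssLl) = 1/16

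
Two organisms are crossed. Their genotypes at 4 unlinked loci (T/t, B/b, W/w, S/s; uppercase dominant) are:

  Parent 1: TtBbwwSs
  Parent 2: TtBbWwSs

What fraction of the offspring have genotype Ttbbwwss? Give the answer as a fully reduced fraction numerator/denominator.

TtBbwwSs gametes: TBwS×2, TBws×2, TbwS×2, Tbws×2, tBwS×2, tBws×2, tbwS×2, tbws×2
TtBbWwSs gametes: TBWS×1, TBWs×1, TBwS×1, TBws×1, TbWS×1, TbWs×1, TbwS×1, Tbws×1, tBWS×1, tBWs×1, tBwS×1, tBws×1, tbWS×1, tbWs×1, tbwS×1, tbws×1
TtBbwwSs×TtBbWwSs grid (16·16=256): TTBBWwSS=2 TTBBWwSs=4 TTBBWwss=2 TTBBwwSS=2 TTBBwwSs=4 TTBBwwss=2 TTBbWwSS=4 TTBbWwSs=8 TTBbWwss=4 TTBbwwSS=4 TTBbwwSs=8 TTBbwwss=4 TTbbWwSS=2 TTbbWwSs=4 TTbbWwss=2 TTbbwwSS=2 TTbbwwSs=4 TTbbwwss=2 TtBBWwSS=4 TtBBWwSs=8 TtBBWwss=4 TtBBwwSS=4 TtBBwwSs=8 TtBBwwss=4 TtBbWwSS=8 TtBbWwSs=16 TtBbWwss=8 TtBbwwSS=8 TtBbwwSs=16 TtBbwwss=8 TtbbWwSS=4 TtbbWwSs=8 TtbbWwss=4 TtbbwwSS=4 TtbbwwSs=8 Ttbbwwss=4 ttBBWwSS=2 ttBBWwSs=4 ttBBWwss=2 ttBBwwSS=2 ttBBwwSs=4 ttBBwwss=2 ttBbWwSS=4 ttBbWwSs=8 ttBbWwss=4 ttBbwwSS=4 ttBbwwSs=8 ttBbwwss=4 ttbbWwSS=2 ttbbWwSs=4 ttbbWwss=2 ttbbwwSS=2 ttbbwwSs=4 ttbbwwss=2
Ttbbwwss hits 4/256; gcd=4; 4÷4/256÷4 = 1/64

P(Ttbbwwss) = 1/64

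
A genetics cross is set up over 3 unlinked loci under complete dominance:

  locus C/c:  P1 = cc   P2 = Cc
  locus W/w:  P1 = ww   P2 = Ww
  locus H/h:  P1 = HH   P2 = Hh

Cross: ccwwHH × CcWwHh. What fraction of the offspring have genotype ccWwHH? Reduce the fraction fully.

P(ccWwHH) = 1/8

ccwwHH gametes: cwH×8
CcWwHh gametes: CWH×1, CWh×1, CwH×1, Cwh×1, cWH×1, cWh×1, cwH×1, cwh×1
ccwwHH×CcWwHh grid (8·8=64): CcWwHH=8 CcWwHh=8 CcwwHH=8 CcwwHh=8 ccWwHH=8 ccWwHh=8 ccwwHH=8 ccwwHh=8
ccWwHH hits 8/64; gcd=8; 8÷8/64÷8 = 1/8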